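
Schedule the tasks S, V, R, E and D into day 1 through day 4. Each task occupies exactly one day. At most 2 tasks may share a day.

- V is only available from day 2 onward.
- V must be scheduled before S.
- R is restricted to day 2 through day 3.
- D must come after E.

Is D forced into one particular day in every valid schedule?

D can be day 2 (e.g. V=day 3; R=day 2; S=day 4; E=day 1; D=day 2) or day 3 (e.g. E in day 1; V in day 2; D in day 3; S in day 3; R in day 2).

No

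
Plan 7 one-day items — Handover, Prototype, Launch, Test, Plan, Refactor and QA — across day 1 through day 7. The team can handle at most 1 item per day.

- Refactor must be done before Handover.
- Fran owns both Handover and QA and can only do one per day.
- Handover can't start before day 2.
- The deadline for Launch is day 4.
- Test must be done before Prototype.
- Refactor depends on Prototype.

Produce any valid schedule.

Launch in day 1, Plan in day 6, Test in day 2, Prototype in day 3, Refactor in day 4, QA in day 7, Handover in day 5

Checking: Refactor(day 4) before Handover(day 5); Prototype(day 3) before Refactor(day 4); Test(day 2) before Prototype(day 3); Handover(day 5) != QA(day 7); Handover=day 5 in [day 2,day 7]; Launch=day 1 in [day 1,day 4]; max 1 per day (cap 1).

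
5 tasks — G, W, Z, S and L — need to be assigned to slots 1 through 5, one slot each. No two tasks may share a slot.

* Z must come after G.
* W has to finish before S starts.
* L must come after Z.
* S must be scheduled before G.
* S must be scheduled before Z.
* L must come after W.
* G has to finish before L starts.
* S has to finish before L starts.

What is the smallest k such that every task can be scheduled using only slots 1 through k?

5

The precedence chain requires at least 5 distinct slots.
With at most 1 per slot and 5 tasks, at least 5 slots are needed.
5 works (last occupied slot: 5): for example L in 5; G in 3; S in 2; Z in 4; W in 1.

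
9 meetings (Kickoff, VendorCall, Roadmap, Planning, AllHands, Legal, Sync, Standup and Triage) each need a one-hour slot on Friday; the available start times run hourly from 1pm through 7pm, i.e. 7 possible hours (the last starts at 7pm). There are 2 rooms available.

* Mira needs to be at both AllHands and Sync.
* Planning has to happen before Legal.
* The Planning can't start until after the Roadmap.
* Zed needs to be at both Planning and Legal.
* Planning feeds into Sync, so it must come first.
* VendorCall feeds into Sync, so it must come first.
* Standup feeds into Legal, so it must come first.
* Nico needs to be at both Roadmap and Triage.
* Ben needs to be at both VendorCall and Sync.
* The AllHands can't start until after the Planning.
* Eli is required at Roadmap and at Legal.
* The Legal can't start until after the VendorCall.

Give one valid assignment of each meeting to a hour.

Roadmap -> 1pm, VendorCall -> 1pm, AllHands -> 4pm, Standup -> 2pm, Kickoff -> 4pm, Planning -> 2pm, Legal -> 3pm, Sync -> 3pm, Triage -> 5pm

Checking: Planning(2pm) before Sync(3pm); Planning(2pm) before AllHands(4pm); Roadmap(1pm) before Planning(2pm); Planning(2pm) before Legal(3pm); Standup(2pm) before Legal(3pm); VendorCall(1pm) before Sync(3pm); VendorCall(1pm) before Legal(3pm); Roadmap(1pm) != Legal(3pm); AllHands(4pm) != Sync(3pm); Planning(2pm) != Legal(3pm); Roadmap(1pm) != Triage(5pm); VendorCall(1pm) != Sync(3pm); max 2 per hour (cap 2).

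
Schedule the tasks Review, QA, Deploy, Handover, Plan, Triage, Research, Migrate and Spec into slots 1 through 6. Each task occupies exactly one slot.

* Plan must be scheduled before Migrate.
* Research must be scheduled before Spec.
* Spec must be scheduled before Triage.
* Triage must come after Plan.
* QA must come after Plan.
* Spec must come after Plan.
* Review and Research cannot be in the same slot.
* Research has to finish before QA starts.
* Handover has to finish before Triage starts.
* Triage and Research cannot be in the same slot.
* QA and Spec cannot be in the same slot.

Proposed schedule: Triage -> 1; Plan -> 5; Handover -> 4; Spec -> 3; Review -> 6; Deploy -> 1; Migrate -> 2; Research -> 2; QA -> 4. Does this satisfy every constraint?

Invalid. Triage must come after Plan.

Triage and Research cannot be in the same slot — holds.
Research has to finish before QA starts — holds.
Research must be scheduled before Spec — holds.
QA and Spec cannot be in the same slot — holds.
Plan must be scheduled before Migrate — violated.
Spec must be scheduled before Triage — violated.
Triage must come after Plan — violated.
Spec must come after Plan — violated.
Review and Research cannot be in the same slot — holds.
QA must come after Plan — violated.
Handover has to finish before Triage starts — violated.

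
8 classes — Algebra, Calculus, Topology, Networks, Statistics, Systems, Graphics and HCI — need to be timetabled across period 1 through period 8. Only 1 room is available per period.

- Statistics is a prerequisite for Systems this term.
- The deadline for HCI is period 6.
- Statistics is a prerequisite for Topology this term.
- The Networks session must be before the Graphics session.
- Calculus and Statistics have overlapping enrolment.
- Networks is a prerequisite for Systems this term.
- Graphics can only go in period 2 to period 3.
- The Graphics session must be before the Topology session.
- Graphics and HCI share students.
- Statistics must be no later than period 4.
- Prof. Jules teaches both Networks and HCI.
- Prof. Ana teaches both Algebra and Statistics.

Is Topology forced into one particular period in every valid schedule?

No

Topology can be period 4 (e.g. Graphics -> period 2; HCI -> period 5; Topology -> period 4; Calculus -> period 8; Algebra -> period 7; Networks -> period 1; Systems -> period 6; Statistics -> period 3) or period 5 (e.g. Topology -> period 5; Statistics -> period 3; Systems -> period 6; HCI -> period 4; Networks -> period 1; Calculus -> period 8; Algebra -> period 7; Graphics -> period 2).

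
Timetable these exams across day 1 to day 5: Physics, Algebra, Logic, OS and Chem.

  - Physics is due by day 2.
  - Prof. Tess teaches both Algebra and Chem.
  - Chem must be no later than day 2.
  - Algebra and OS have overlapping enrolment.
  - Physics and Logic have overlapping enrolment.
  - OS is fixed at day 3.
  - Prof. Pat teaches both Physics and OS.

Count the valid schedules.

48

Splitting on Physics: it can be day 1 (24), day 2 (24). Listing each branch's schedules as (Algebra, Logic, OS, Chem) by day number:
Physics=day 1: (1,2,3,2) (1,3,3,2) (1,4,3,2) (1,5,3,2) (2,2,3,1) (2,3,3,1) (2,4,3,1) (2,5,3,1) (4,2,3,1) (4,2,3,2) (4,3,3,1) (4,3,3,2) (4,4,3,1) (4,4,3,2) (4,5,3,1) (4,5,3,2) (5,2,3,1) (5,2,3,2) (5,3,3,1) (5,3,3,2) (5,4,3,1) (5,4,3,2) (5,5,3,1) (5,5,3,2) — 24.
Physics=day 2: (1,1,3,2) (1,3,3,2) (1,4,3,2) (1,5,3,2) (2,1,3,1) (2,3,3,1) (2,4,3,1) (2,5,3,1) (4,1,3,1) (4,1,3,2) (4,3,3,1) (4,3,3,2) (4,4,3,1) (4,4,3,2) (4,5,3,1) (4,5,3,2) (5,1,3,1) (5,1,3,2) (5,3,3,1) (5,3,3,2) (5,4,3,1) (5,4,3,2) (5,5,3,1) (5,5,3,2) — 24.
Summing: 24 + 24 = 48.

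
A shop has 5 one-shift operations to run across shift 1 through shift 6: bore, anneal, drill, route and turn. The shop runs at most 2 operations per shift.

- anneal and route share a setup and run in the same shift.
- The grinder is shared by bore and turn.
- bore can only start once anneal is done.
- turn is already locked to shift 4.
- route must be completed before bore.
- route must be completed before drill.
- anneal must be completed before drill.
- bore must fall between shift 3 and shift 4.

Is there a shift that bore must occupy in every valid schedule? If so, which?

shift 3

bore's window is shift 3–shift 4.
turn is fixed at shift 4, and bore can't share a shift with turn.
So bore must be shift 3.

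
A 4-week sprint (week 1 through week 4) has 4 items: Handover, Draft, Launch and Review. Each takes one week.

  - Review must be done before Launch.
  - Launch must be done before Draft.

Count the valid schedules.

16

Splitting on Handover: it can be week 1 (4), week 2 (4), week 3 (4), week 4 (4). Listing each branch's schedules as (Draft, Launch, Review) by week number:
Handover=week 1: (3,2,1) (4,2,1) (4,3,1) (4,3,2) — 4.
Handover=week 2: (3,2,1) (4,2,1) (4,3,1) (4,3,2) — 4.
Handover=week 3: (3,2,1) (4,2,1) (4,3,1) (4,3,2) — 4.
Handover=week 4: (3,2,1) (4,2,1) (4,3,1) (4,3,2) — 4.
Summing: 4 + 4 + 4 + 4 = 16.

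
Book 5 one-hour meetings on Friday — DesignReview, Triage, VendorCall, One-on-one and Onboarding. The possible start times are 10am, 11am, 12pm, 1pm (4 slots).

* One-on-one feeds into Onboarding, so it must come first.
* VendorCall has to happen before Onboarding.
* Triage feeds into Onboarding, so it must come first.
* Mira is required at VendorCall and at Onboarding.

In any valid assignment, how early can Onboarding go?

Precedence pushes Onboarding to at least 11am.
Onboarding at 11am is achievable: DesignReview=10am, Onboarding=11am, VendorCall=10am, One-on-one=10am, Triage=10am.

11am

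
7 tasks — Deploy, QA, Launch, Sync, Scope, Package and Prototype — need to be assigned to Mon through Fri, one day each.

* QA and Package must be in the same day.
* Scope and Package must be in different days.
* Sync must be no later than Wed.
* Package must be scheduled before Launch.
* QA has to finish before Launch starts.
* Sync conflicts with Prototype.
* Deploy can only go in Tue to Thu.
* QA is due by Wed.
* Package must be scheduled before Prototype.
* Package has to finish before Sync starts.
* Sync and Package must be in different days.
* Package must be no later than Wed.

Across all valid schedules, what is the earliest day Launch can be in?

Tue

Precedence pushes Launch to at least Tue.
Launch at Tue is achievable: Package in Mon, Scope in Tue, QA in Mon, Launch in Tue, Sync in Tue, Deploy in Tue, Prototype in Wed.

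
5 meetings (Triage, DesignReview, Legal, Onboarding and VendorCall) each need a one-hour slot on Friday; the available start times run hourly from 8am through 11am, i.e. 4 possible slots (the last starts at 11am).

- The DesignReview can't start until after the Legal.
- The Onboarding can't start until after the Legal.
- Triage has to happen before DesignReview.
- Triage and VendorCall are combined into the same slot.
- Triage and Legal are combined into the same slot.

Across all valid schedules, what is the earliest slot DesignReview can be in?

Precedence pushes DesignReview to at least 9am.
DesignReview at 9am is achievable: Onboarding -> 9am, Triage -> 8am, Legal -> 8am, VendorCall -> 8am, DesignReview -> 9am.

9am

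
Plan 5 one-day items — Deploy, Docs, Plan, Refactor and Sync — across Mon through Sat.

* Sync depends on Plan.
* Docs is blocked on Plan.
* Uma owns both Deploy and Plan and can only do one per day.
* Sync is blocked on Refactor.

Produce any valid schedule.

Deploy in Tue; Sync in Tue; Refactor in Mon; Docs in Tue; Plan in Mon

Checking: Plan(Mon) before Sync(Tue); Plan(Mon) before Docs(Tue); Refactor(Mon) before Sync(Tue); Deploy(Tue) != Plan(Mon).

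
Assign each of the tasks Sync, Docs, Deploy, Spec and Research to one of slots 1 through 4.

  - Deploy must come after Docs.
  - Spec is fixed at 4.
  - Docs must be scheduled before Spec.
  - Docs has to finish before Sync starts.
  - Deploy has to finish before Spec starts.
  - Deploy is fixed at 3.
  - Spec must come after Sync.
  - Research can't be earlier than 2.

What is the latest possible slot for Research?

Research is available from 2.
Research at 4 is achievable: Sync=2, Research=4, Deploy=3, Docs=1, Spec=4.

4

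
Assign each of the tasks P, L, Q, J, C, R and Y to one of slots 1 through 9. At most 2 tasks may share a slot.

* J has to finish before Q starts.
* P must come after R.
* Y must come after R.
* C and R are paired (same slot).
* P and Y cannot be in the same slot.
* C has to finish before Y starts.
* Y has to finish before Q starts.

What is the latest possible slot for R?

Downstream work caps R at 7.
R at 7 is achievable: C=7, R=7, Y=8, L=1, J=1, P=9, Q=9.

7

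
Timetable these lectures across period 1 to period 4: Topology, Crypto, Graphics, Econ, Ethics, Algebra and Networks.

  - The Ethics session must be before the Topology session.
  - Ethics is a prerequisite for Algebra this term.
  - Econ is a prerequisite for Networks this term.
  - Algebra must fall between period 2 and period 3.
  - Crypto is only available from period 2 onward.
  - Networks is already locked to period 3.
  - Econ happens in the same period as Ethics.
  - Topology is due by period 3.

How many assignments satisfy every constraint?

Splitting on Topology: it can be period 2 (24), period 3 (36). Listing each branch's schedules as (Crypto, Graphics, Econ, Ethics, Algebra, Networks) by period number:
Topology=period 2: (2,1,1,1,2,3) (2,1,1,1,3,3) (2,2,1,1,2,3) (2,2,1,1,3,3) (2,3,1,1,2,3) (2,3,1,1,3,3) (2,4,1,1,2,3) (2,4,1,1,3,3) (3,1,1,1,2,3) (3,1,1,1,3,3) (3,2,1,1,2,3) (3,2,1,1,3,3) (3,3,1,1,2,3) (3,3,1,1,3,3) (3,4,1,1,2,3) (3,4,1,1,3,3) (4,1,1,1,2,3) (4,1,1,1,3,3) (4,2,1,1,2,3) (4,2,1,1,3,3) (4,3,1,1,2,3) (4,3,1,1,3,3) (4,4,1,1,2,3) (4,4,1,1,3,3) — 24.
Topology=period 3: (2,1,1,1,2,3) (2,1,1,1,3,3) (2,1,2,2,3,3) (2,2,1,1,2,3) (2,2,1,1,3,3) (2,2,2,2,3,3) (2,3,1,1,2,3) (2,3,1,1,3,3) (2,3,2,2,3,3) (2,4,1,1,2,3) (2,4,1,1,3,3) (2,4,2,2,3,3) (3,1,1,1,2,3) (3,1,1,1,3,3) (3,1,2,2,3,3) (3,2,1,1,2,3) (3,2,1,1,3,3) (3,2,2,2,3,3) (3,3,1,1,2,3) (3,3,1,1,3,3) (3,3,2,2,3,3) (3,4,1,1,2,3) (3,4,1,1,3,3) (3,4,2,2,3,3) (4,1,1,1,2,3) (4,1,1,1,3,3) (4,1,2,2,3,3) (4,2,1,1,2,3) (4,2,1,1,3,3) (4,2,2,2,3,3) (4,3,1,1,2,3) (4,3,1,1,3,3) (4,3,2,2,3,3) (4,4,1,1,2,3) (4,4,1,1,3,3) (4,4,2,2,3,3) — 36.
Summing: 24 + 36 = 60.

60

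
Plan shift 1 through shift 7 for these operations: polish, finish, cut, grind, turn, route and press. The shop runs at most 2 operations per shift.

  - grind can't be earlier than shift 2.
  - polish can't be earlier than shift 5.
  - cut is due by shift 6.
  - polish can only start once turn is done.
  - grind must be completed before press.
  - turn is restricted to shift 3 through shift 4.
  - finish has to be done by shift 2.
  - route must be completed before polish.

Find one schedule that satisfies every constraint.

route in shift 2; press in shift 3; cut in shift 1; polish in shift 5; turn in shift 3; finish in shift 1; grind in shift 2

Checking: route(shift 2) before polish(shift 5); turn(shift 3) before polish(shift 5); grind(shift 2) before press(shift 3); grind=shift 2 in [shift 2,shift 7]; cut=shift 1 in [shift 1,shift 6]; polish=shift 5 in [shift 5,shift 7]; turn=shift 3 in [shift 3,shift 4]; finish=shift 1 in [shift 1,shift 2]; max 2 per shift (cap 2).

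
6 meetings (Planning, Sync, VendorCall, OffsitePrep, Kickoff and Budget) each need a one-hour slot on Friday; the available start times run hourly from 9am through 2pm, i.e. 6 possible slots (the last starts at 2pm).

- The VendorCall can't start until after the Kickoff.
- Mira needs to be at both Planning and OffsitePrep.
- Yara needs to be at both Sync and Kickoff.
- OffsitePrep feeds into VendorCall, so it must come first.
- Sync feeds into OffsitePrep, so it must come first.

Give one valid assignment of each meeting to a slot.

Kickoff in 10am; OffsitePrep in 10am; VendorCall in 11am; Sync in 9am; Budget in 9am; Planning in 9am

Checking: Sync(9am) before OffsitePrep(10am); Kickoff(10am) before VendorCall(11am); OffsitePrep(10am) before VendorCall(11am); Planning(9am) != OffsitePrep(10am); Sync(9am) != Kickoff(10am).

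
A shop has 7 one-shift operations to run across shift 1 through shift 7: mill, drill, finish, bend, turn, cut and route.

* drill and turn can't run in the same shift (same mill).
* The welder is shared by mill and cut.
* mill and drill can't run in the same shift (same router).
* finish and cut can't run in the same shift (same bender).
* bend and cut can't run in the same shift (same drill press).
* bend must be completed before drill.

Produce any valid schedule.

finish=shift 1; drill=shift 2; route=shift 1; bend=shift 1; turn=shift 1; mill=shift 1; cut=shift 2

Checking: bend(shift 1) before drill(shift 2); mill(shift 1) != drill(shift 2); drill(shift 2) != turn(shift 1); mill(shift 1) != cut(shift 2); bend(shift 1) != cut(shift 2); finish(shift 1) != cut(shift 2).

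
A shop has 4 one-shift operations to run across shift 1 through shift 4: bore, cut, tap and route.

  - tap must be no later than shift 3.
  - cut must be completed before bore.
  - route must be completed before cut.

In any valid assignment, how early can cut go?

Precedence pushes cut to at least shift 2; downstream work caps cut at shift 3.
cut at shift 2 is achievable: bore=shift 3, tap=shift 1, cut=shift 2, route=shift 1.

shift 2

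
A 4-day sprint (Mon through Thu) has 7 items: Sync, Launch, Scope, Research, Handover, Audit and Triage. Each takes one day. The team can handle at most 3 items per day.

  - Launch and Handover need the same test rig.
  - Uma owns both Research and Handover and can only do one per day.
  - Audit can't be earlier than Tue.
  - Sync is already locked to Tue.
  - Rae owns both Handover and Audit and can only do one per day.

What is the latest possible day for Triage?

Thu

Triage at Thu is achievable: Scope -> Mon; Audit -> Tue; Triage -> Thu; Research -> Mon; Handover -> Wed; Launch -> Mon; Sync -> Tue.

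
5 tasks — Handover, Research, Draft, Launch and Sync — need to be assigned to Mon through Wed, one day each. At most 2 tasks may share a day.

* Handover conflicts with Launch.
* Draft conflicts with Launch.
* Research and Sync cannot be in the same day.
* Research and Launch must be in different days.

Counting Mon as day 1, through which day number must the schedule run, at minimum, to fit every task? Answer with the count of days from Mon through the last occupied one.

With at most 2 per day and 5 tasks, at least 3 days are needed.
3 works (last occupied day: Wed): for example Research in Mon, Handover in Mon, Draft in Tue, Sync in Tue, Launch in Wed.

3 days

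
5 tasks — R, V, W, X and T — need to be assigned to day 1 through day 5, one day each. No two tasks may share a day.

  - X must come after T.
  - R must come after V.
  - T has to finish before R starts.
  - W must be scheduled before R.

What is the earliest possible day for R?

Precedence pushes R to at least day 2.
R at day 4 is achievable: W -> day 3, V -> day 2, R -> day 4, X -> day 5, T -> day 1.
Nothing earlier works — the capacity limit rule out every day before day 4.

day 4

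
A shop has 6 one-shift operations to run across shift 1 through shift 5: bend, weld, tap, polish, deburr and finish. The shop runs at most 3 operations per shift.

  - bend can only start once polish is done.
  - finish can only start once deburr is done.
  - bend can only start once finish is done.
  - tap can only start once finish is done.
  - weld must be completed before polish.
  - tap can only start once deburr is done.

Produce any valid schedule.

finish in shift 2, bend in shift 3, polish in shift 2, tap in shift 3, weld in shift 1, deburr in shift 1

Checking: finish(shift 2) before tap(shift 3); deburr(shift 1) before finish(shift 2); finish(shift 2) before bend(shift 3); weld(shift 1) before polish(shift 2); polish(shift 2) before bend(shift 3); deburr(shift 1) before tap(shift 3); max 2 per shift (cap 3).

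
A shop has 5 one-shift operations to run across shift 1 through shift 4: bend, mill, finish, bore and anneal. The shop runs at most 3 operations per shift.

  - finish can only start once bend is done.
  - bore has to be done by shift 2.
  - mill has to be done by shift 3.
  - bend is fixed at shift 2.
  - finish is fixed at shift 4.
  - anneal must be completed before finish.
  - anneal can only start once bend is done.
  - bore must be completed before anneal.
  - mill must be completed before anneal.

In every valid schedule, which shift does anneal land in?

bend is fixed at shift 2 and must come before anneal, so anneal is at least shift 3.
finish is fixed at shift 4 and must come after anneal, so anneal is at most shift 3.
So anneal must be shift 3.

shift 3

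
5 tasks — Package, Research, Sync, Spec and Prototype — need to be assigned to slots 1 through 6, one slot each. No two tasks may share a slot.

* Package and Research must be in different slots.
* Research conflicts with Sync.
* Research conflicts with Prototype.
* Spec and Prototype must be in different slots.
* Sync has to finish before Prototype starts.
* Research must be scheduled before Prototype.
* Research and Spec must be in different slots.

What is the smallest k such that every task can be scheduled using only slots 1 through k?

5

The precedence chain requires at least 2 distinct slots.
With at most 1 per slot and 5 tasks, at least 5 slots are needed.
5 works (last occupied slot: 5): for example Prototype -> 3; Spec -> 5; Research -> 1; Package -> 4; Sync -> 2.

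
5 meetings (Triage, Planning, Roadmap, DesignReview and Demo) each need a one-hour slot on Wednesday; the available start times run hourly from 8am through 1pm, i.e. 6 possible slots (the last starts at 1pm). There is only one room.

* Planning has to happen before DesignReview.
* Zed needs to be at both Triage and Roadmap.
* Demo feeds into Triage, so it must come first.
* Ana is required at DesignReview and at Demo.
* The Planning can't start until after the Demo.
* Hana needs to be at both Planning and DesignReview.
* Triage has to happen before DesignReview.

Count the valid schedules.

60

Splitting on Triage: it can be 9am (12), 10am (18), 11am (18), 12pm (12). Listing each branch's schedules as (Planning, Roadmap, DesignReview, Demo):
Triage=9am: (10am,11am,12pm,8am) (10am,11am,1pm,8am) (10am,12pm,11am,8am) (10am,12pm,1pm,8am) (10am,1pm,11am,8am) (10am,1pm,12pm,8am) (11am,10am,12pm,8am) (11am,10am,1pm,8am) (11am,12pm,1pm,8am) (11am,1pm,12pm,8am) (12pm,10am,1pm,8am) (12pm,11am,1pm,8am) — 12.
Triage=10am: (9am,11am,12pm,8am) (9am,11am,1pm,8am) (9am,12pm,11am,8am) (9am,12pm,1pm,8am) (9am,1pm,11am,8am) (9am,1pm,12pm,8am) (11am,8am,12pm,9am) (11am,8am,1pm,9am) (11am,9am,12pm,8am) (11am,9am,1pm,8am) (11am,12pm,1pm,8am) (11am,12pm,1pm,9am) (11am,1pm,12pm,8am) (11am,1pm,12pm,9am) (12pm,8am,1pm,9am) (12pm,9am,1pm,8am) (12pm,11am,1pm,8am) (12pm,11am,1pm,9am) — 18.
Triage=11am: (9am,10am,12pm,8am) (9am,10am,1pm,8am) (9am,12pm,1pm,8am) (9am,1pm,12pm,8am) (10am,8am,12pm,9am) (10am,8am,1pm,9am) (10am,9am,12pm,8am) (10am,9am,1pm,8am) (10am,12pm,1pm,8am) (10am,12pm,1pm,9am) (10am,1pm,12pm,8am) (10am,1pm,12pm,9am) (12pm,8am,1pm,9am) (12pm,8am,1pm,10am) (12pm,9am,1pm,8am) (12pm,9am,1pm,10am) (12pm,10am,1pm,8am) (12pm,10am,1pm,9am) — 18.
Triage=12pm: (9am,10am,1pm,8am) (9am,11am,1pm,8am) (10am,8am,1pm,9am) (10am,9am,1pm,8am) (10am,11am,1pm,8am) (10am,11am,1pm,9am) (11am,8am,1pm,9am) (11am,8am,1pm,10am) (11am,9am,1pm,8am) (11am,9am,1pm,10am) (11am,10am,1pm,8am) (11am,10am,1pm,9am) — 12.
Summing: 12 + 18 + 18 + 12 = 60.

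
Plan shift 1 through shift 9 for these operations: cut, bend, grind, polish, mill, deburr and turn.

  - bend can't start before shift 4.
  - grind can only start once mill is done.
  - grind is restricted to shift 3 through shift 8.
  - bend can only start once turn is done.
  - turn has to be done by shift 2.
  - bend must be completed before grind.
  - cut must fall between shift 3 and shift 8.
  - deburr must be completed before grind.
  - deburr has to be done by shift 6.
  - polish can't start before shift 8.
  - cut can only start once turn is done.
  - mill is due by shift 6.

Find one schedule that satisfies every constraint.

turn=shift 1, grind=shift 5, polish=shift 8, cut=shift 3, bend=shift 4, deburr=shift 1, mill=shift 1

Checking: deburr(shift 1) before grind(shift 5); mill(shift 1) before grind(shift 5); turn(shift 1) before cut(shift 3); turn(shift 1) before bend(shift 4); bend(shift 4) before grind(shift 5); polish=shift 8 in [shift 8,shift 9]; grind=shift 5 in [shift 3,shift 8]; cut=shift 3 in [shift 3,shift 8]; deburr=shift 1 in [shift 1,shift 6]; mill=shift 1 in [shift 1,shift 6]; bend=shift 4 in [shift 4,shift 9]; turn=shift 1 in [shift 1,shift 2].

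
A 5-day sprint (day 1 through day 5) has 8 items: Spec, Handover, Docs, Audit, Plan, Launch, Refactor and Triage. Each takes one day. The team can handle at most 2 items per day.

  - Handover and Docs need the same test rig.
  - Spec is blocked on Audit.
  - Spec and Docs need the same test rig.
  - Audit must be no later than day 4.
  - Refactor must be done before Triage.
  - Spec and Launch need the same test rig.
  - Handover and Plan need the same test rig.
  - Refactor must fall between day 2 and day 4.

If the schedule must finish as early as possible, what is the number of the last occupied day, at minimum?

4

The precedence chain requires at least 2 distinct days.
With at most 2 per day and 8 work items, at least 4 days are needed.
Propagating the time windows through the other constraints, Triage can't land before day 3, so the schedule must run through at least day 3.
4 works (last occupied day: day 4): for example Spec=day 2, Audit=day 1, Launch=day 4, Handover=day 1, Plan=day 4, Triage=day 3, Refactor=day 2, Docs=day 3.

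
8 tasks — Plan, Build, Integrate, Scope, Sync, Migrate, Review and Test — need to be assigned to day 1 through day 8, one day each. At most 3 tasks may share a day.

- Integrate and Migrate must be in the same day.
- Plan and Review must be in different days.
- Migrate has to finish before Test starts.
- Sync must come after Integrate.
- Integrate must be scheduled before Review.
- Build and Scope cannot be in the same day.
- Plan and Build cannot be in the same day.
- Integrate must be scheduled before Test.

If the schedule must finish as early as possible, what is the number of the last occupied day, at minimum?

day 3

The precedence chain requires at least 2 distinct days.
With at most 3 per day and 8 tasks, at least 3 days are needed.
3 works (last occupied day: day 3): for example Integrate in day 1; Migrate in day 1; Build in day 1; Scope in day 3; Test in day 2; Plan in day 3; Review in day 2; Sync in day 2.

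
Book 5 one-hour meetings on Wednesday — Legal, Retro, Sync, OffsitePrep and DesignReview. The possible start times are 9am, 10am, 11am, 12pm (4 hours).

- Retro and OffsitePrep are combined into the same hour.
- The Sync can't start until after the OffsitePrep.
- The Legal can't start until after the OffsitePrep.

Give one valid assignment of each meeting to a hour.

Sync -> 10am; Retro -> 9am; DesignReview -> 9am; OffsitePrep -> 9am; Legal -> 10am

Checking: OffsitePrep(9am) before Legal(10am); OffsitePrep(9am) before Sync(10am); Retro = OffsitePrep = 9am.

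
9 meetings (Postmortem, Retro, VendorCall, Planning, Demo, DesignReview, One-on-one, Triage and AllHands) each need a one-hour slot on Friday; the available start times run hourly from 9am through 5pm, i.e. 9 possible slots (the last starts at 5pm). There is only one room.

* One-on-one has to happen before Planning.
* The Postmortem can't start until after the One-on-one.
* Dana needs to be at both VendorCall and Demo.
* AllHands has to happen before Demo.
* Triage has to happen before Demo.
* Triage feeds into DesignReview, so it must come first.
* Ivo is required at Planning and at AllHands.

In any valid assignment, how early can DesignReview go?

10am

Precedence pushes DesignReview to at least 10am.
DesignReview at 10am is achievable: VendorCall in 5pm, Demo in 12pm, Planning in 3pm, DesignReview in 10am, Triage in 9am, Retro in 4pm, AllHands in 11am, Postmortem in 2pm, One-on-one in 1pm.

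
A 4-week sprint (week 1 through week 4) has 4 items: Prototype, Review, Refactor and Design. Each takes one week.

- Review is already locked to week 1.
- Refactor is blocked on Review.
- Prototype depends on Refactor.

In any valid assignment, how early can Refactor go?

Precedence pushes Refactor to at least week 2; downstream work caps Refactor at week 3.
Refactor at week 2 is achievable: Review in week 1; Refactor in week 2; Prototype in week 3; Design in week 1.

week 2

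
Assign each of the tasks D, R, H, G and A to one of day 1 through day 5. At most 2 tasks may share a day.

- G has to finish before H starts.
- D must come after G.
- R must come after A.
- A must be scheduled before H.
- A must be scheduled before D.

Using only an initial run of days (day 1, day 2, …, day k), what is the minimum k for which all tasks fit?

The precedence chain requires at least 2 distinct days.
With at most 2 per day and 5 tasks, at least 3 days are needed.
3 works (last occupied day: day 3): for example R in day 3; H in day 2; G in day 1; D in day 2; A in day 1.

3 days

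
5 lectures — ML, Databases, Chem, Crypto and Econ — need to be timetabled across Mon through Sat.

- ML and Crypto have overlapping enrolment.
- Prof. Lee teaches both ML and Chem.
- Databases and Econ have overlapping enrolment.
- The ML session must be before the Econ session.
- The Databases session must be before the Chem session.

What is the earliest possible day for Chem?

Precedence pushes Chem to at least Tue.
Chem at Tue is achievable: Databases -> Mon, ML -> Mon, Crypto -> Tue, Chem -> Tue, Econ -> Tue.

Tue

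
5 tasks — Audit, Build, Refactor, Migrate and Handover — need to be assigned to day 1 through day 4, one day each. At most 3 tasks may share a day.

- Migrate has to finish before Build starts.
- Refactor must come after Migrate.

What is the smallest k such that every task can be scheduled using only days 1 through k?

2 days

The precedence chain requires at least 2 distinct days.
With at most 3 per day and 5 tasks, at least 2 days are needed.
2 works (last occupied day: day 2): for example Refactor in day 2, Handover in day 1, Build in day 2, Audit in day 1, Migrate in day 1.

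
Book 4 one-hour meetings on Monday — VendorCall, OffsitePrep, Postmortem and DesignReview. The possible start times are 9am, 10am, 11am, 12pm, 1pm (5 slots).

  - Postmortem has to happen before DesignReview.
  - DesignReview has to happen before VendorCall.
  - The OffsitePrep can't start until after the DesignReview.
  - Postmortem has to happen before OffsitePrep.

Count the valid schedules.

Splitting on VendorCall: it can be 11am (3), 12pm (7), 1pm (10). Listing each branch's schedules as (OffsitePrep, Postmortem, DesignReview):
VendorCall=11am: (11am,9am,10am) (12pm,9am,10am) (1pm,9am,10am) — 3.
VendorCall=12pm: (11am,9am,10am) (12pm,9am,10am) (12pm,9am,11am) (12pm,10am,11am) (1pm,9am,10am) (1pm,9am,11am) (1pm,10am,11am) — 7.
VendorCall=1pm: (11am,9am,10am) (12pm,9am,10am) (12pm,9am,11am) (12pm,10am,11am) (1pm,9am,10am) (1pm,9am,11am) (1pm,9am,12pm) (1pm,10am,11am) (1pm,10am,12pm) (1pm,11am,12pm) — 10.
Summing: 3 + 7 + 10 = 20.

20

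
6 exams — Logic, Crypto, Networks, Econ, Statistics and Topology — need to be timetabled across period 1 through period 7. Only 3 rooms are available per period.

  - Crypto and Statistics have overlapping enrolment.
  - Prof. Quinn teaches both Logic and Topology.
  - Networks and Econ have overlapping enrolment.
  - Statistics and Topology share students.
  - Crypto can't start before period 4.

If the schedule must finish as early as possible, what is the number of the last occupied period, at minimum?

With at most 3 per period and 6 exams, at least 2 periods are needed.
Crypto can't be placed before period 4, so the schedule must run through at least period 4.
4 works (last occupied period: period 4): for example Econ=period 2; Topology=period 2; Crypto=period 4; Logic=period 1; Networks=period 1; Statistics=period 1.

4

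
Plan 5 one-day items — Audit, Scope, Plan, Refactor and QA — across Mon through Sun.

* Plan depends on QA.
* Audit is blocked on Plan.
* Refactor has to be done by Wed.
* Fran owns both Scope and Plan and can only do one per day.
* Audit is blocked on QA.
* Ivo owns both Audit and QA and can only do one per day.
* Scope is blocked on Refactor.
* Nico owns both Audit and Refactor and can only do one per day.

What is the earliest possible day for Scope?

Precedence pushes Scope to at least Tue.
Scope at Tue is achievable: Scope=Tue, Audit=Thu, Plan=Wed, QA=Mon, Refactor=Mon.

Tue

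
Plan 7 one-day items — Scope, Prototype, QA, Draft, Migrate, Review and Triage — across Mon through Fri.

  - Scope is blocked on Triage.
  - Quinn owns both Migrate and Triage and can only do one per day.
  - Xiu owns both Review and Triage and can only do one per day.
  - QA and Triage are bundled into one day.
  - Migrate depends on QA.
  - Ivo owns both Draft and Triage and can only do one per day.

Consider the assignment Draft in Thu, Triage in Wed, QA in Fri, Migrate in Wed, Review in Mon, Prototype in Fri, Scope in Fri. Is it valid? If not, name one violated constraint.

Invalid. Migrate depends on QA.

Quinn owns both Migrate and Triage and can only do one per day — violated.
QA and Triage are bundled into one day — violated.
Ivo owns both Draft and Triage and can only do one per day — holds.
Migrate depends on QA — violated.
Xiu owns both Review and Triage and can only do one per day — holds.
Scope is blocked on Triage — holds.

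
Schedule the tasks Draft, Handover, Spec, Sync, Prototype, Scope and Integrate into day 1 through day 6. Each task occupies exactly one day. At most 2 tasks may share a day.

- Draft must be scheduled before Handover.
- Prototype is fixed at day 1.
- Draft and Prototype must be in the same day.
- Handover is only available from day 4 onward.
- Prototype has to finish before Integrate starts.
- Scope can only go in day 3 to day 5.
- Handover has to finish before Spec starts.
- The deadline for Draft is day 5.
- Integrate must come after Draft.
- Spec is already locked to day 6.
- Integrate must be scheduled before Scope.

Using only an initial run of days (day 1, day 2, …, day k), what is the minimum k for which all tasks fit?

6

The precedence chain requires at least 3 distinct days.
With at most 2 per day and 7 tasks, at least 4 days are needed.
Spec can't be placed before day 6, so the schedule must run through at least day 6.
6 works (last occupied day: day 6): for example Sync in day 2, Handover in day 4, Draft in day 1, Spec in day 6, Scope in day 3, Integrate in day 2, Prototype in day 1.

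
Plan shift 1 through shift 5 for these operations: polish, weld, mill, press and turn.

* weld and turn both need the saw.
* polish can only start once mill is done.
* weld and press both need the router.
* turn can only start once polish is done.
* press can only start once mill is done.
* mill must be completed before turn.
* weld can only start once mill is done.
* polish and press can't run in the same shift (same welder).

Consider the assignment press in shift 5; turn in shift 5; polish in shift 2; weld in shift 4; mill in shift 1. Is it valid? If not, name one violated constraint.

Valid

polish and press can't run in the same shift (same welder) — holds.
press can only start once mill is done — holds.
polish can only start once mill is done — holds.
weld and turn both need the saw — holds.
weld can only start once mill is done — holds.
weld and press both need the router — holds.
turn can only start once polish is done — holds.
mill must be completed before turn — holds.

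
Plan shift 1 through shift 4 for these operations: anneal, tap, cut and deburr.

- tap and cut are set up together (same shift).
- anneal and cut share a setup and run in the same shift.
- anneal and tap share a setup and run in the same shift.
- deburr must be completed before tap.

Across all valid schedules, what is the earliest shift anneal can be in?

shift 2

Anneal must be in the same shift as tap, which can't be before shift 2, so anneal is at least shift 2.
anneal at shift 2 is achievable: tap=shift 2, deburr=shift 1, anneal=shift 2, cut=shift 2.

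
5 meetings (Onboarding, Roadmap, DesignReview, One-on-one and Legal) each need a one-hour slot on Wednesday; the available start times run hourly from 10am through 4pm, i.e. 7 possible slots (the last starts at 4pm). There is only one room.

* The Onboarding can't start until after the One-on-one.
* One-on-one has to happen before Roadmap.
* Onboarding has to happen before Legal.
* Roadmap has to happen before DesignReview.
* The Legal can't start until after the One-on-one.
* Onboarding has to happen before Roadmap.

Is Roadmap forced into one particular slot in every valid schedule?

Roadmap can be 12pm (e.g. Onboarding -> 11am; One-on-one -> 10am; Legal -> 1pm; Roadmap -> 12pm; DesignReview -> 2pm) or 1pm (e.g. Onboarding -> 11am; Roadmap -> 1pm; DesignReview -> 2pm; One-on-one -> 10am; Legal -> 12pm).

No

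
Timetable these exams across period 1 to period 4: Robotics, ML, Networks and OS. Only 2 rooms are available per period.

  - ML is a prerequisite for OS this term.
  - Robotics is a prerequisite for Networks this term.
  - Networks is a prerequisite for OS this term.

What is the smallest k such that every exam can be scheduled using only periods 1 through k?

3

The precedence chain requires at least 3 distinct periods.
With at most 2 per period and 4 exams, at least 2 periods are needed.
3 works (last occupied period: period 3): for example OS=period 3; Networks=period 2; Robotics=period 1; ML=period 1.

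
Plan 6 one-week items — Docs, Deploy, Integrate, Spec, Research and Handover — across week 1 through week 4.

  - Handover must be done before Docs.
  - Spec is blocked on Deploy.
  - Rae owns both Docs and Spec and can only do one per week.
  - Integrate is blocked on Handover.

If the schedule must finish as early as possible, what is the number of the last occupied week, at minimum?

3

The precedence chain requires at least 2 distinct weeks.
Could 2 weeks be enough, i.e. nothing placed later than week 2? No: Integrate must come after Handover (at week 1 or later) → {week 2}; Handover must come before Integrate (at week 2 or earlier) → {week 1}; Docs must come after Handover (at week 1 or later) → {week 2}; Spec must come after Deploy (at week 1 or later) → {week 2}; Spec can't share with Docs (week 2) → nothing is left.
So 2 weeks is not enough.
3 works (last occupied week: week 3): for example Integrate in week 2, Deploy in week 1, Spec in week 3, Research in week 1, Docs in week 2, Handover in week 1.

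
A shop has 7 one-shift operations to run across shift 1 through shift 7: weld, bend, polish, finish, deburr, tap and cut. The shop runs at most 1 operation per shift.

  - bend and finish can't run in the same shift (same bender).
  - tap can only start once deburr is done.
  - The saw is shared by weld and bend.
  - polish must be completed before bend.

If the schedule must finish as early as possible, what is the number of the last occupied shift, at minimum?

7

The precedence chain requires at least 2 distinct shifts.
With at most 1 per shift and 7 operations, at least 7 shifts are needed.
7 works (last occupied shift: shift 7): for example cut -> shift 7; deburr -> shift 3; bend -> shift 2; tap -> shift 4; weld -> shift 5; polish -> shift 1; finish -> shift 6.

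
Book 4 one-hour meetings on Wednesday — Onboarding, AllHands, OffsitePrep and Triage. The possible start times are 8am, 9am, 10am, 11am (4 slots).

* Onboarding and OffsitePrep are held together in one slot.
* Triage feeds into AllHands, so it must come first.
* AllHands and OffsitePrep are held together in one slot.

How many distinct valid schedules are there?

6

Splitting on Onboarding: it can be 9am (1), 10am (2), 11am (3). Listing each branch's schedules as (AllHands, OffsitePrep, Triage):
Onboarding=9am: (9am,9am,8am) — 1.
Onboarding=10am: (10am,10am,8am) (10am,10am,9am) — 2.
Onboarding=11am: (11am,11am,8am) (11am,11am,9am) (11am,11am,10am) — 3.
Summing: 1 + 2 + 3 = 6.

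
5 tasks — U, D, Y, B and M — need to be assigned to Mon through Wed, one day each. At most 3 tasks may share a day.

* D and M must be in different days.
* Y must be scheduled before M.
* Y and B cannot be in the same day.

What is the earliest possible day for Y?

Downstream work caps Y at Tue.
Y at Mon is achievable: M=Tue; D=Mon; Y=Mon; B=Tue; U=Mon.

Mon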